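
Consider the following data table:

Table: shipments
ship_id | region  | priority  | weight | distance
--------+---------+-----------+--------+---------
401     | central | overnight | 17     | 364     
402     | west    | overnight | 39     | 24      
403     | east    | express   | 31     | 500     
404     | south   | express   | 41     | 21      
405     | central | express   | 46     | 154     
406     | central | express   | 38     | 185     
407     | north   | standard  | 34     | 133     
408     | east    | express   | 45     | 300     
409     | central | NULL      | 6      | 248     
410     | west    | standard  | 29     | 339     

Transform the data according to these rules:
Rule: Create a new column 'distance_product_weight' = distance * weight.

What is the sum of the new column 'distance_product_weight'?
66940

Step 1: For each record, compute distance * weight
Example calculations:
  364 * 17 = 6188
  24 * 39 = 936
  500 * 31 = 15500
  ...
Step 2: Sum all derived values
Step 3: Total = 66940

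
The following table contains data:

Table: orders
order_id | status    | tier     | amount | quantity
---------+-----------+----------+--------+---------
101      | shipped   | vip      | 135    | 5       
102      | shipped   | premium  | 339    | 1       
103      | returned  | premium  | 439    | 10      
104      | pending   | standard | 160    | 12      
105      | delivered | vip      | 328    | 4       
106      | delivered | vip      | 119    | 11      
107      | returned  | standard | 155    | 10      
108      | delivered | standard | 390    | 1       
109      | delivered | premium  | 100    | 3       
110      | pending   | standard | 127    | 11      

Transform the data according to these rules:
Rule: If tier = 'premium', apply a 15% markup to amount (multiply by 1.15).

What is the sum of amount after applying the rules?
2423.7

Step 1: Records with tier = 'premium' have total amount = 878
Step 2: Apply multiplier: 878 × 1.15 = 1009.7
Step 3: Other records total: 1414
Step 4: Final sum = 1009.7 + 1414 = 2423.7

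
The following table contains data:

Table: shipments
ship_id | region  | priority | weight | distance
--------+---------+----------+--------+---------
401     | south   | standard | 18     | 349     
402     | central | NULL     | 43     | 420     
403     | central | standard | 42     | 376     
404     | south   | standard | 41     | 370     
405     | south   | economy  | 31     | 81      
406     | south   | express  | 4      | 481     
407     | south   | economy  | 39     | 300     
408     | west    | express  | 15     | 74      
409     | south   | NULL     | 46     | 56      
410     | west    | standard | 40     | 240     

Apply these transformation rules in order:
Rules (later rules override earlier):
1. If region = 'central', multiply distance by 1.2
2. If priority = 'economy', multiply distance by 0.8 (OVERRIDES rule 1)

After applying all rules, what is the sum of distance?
2830.0

Step 1: Rule 2 takes priority for records with priority = 'economy'
  - 2 records: 381 × 0.8 = 304.8
Step 2: Rule 1 applies to remaining records with region = 'central'
  - 2 records: 796 × 1.2 = 955.2
Step 3: Other records unchanged: 1570
Step 4: Final sum = 304.8 + 955.2 + 1570 = 2830.0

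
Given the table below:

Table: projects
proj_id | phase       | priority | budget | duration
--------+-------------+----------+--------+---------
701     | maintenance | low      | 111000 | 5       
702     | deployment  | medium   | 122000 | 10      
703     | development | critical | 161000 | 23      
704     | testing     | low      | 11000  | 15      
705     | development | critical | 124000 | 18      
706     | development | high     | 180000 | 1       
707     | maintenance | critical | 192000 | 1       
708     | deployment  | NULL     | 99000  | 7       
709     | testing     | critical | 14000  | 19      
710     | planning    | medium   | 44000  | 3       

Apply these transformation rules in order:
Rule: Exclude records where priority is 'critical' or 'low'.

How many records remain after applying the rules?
4

Step 1: Count records to exclude
  - 4 (critical) + 2 (low) = 6 records
Step 2: Total records: 10
Step 3: Remaining = 10 - 6 = 4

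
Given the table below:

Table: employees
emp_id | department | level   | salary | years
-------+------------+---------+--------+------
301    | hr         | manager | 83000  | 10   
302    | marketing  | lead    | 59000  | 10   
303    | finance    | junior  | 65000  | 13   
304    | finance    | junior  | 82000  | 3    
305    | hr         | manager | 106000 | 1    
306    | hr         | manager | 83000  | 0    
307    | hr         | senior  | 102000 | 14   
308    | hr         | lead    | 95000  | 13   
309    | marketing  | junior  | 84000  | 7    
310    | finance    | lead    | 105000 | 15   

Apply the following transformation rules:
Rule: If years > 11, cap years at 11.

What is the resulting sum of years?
75

Step 1: 4 records have years > 11
Step 2: These records originally summed to 55
Step 3: After capping: 4 × 11 = 44
Step 4: Unaffected records sum: 31
Step 5: Final sum = 44 + 31 = 75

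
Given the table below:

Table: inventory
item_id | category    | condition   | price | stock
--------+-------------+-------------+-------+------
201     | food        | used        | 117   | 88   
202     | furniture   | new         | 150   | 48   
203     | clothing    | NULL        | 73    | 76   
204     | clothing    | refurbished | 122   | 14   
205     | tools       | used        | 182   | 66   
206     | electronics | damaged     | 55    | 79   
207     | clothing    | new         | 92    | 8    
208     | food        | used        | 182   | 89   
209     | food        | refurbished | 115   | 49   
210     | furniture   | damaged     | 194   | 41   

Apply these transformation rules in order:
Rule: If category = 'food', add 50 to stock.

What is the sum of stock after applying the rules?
708

Step 1: Count records where category = 'food': 3
Step 2: Total bonus added: 3 × 50 = 150
Step 3: Original sum of stock: 558
Step 4: Final sum = 558 + 150 = 708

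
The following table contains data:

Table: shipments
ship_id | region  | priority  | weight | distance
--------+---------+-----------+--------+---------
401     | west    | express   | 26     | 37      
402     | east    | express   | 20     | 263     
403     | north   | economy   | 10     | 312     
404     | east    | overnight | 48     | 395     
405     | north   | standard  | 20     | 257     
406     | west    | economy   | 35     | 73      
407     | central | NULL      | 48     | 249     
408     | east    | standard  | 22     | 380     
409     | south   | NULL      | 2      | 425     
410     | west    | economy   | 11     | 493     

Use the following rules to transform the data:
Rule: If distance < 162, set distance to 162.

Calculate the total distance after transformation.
3098

Step 1: 2 records have distance < 162
Step 2: These records originally summed to 110
Step 3: After setting to minimum: 2 × 162 = 324
Step 4: Unaffected records sum: 2774
Step 5: Final sum = 324 + 2774 = 3098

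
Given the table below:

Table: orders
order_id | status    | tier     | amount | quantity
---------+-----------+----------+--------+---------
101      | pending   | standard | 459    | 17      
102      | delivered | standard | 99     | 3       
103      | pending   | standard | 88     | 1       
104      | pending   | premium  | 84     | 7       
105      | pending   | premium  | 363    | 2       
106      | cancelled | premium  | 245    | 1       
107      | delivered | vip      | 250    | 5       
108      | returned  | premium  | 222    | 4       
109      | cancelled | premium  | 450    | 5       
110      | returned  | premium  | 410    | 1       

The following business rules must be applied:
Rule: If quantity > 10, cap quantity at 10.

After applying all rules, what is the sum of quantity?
39

Step 1: 1 records have quantity > 10
Step 2: These records originally summed to 17
Step 3: After capping: 1 × 10 = 10
Step 4: Unaffected records sum: 29
Step 5: Final sum = 10 + 29 = 39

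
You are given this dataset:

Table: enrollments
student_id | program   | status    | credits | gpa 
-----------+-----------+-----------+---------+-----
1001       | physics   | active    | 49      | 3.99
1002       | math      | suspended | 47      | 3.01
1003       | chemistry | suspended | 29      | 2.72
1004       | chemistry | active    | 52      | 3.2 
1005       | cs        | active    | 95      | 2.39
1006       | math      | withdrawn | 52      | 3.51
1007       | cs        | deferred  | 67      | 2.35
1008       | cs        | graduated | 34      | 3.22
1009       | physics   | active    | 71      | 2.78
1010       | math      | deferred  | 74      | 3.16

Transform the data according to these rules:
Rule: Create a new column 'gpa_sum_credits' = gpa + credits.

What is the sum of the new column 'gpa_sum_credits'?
600.33

Step 1: For each record, compute gpa + credits
Example calculations:
  3.99 + 49 = 52.99
  3.01 + 47 = 50.01
  2.72 + 29 = 31.72
  ...
Step 2: Sum all derived values
Step 3: Total = 600.33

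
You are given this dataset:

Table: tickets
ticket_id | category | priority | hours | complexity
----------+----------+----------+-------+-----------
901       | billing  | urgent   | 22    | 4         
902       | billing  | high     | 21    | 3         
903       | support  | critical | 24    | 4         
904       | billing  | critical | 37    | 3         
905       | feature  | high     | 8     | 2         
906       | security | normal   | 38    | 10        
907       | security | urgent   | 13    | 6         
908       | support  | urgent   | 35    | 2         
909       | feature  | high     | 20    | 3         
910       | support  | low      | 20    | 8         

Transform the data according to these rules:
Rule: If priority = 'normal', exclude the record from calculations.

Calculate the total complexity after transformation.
35

Step 1: Identify records where priority = 'normal'
Step 2: The excluded records sum to 10
Step 3: Original total complexity = 45
Step 4: Remaining total = 45 - 10 = 35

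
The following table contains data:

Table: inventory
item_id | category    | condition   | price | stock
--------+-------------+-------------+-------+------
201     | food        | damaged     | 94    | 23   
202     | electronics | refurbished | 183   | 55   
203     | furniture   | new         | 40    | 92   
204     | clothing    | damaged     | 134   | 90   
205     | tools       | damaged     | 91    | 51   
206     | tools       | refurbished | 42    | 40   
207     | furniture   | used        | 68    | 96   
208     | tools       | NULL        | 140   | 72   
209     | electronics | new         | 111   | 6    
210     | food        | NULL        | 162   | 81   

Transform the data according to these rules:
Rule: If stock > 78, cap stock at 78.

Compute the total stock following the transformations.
559

Step 1: 4 records have stock > 78
Step 2: These records originally summed to 359
Step 3: After capping: 4 × 78 = 312
Step 4: Unaffected records sum: 247
Step 5: Final sum = 312 + 247 = 559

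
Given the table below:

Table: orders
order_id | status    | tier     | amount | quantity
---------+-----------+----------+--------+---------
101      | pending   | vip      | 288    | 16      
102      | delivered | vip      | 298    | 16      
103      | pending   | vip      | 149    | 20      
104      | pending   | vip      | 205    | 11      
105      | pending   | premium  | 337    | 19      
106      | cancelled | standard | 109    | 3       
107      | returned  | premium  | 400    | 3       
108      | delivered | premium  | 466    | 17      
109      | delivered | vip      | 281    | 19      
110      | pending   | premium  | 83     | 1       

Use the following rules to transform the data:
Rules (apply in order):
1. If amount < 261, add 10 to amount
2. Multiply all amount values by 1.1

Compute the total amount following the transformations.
2921.6

Step 1: Apply Rule 1 - Add 10 to records with amount < 261
  - 4 records affected: 546 + (4 × 10) = 586
  - Unaffected records: 2070
  - Sum after Rule 1: 2656
Step 2: Apply Rule 2 - Multiply all by 1.1
  - 2656 × 1.1 = 2921.6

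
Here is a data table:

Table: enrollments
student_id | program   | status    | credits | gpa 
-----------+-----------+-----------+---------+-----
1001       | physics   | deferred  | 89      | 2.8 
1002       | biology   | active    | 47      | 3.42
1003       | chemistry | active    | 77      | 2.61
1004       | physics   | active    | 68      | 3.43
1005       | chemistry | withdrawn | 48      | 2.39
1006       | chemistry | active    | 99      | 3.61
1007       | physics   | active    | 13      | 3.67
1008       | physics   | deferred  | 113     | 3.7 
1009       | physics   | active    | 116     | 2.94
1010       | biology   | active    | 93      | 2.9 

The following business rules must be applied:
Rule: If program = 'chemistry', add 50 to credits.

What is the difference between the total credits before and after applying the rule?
150

Step 1: Original sum of credits = 763
Step 2: 3 records have program = 'chemistry'
Step 3: Each affected record changes by 50
Step 4: Total change = 3 × 50 = 150
Step 5: New sum = 763 + 150 = 913
Step 6: Difference = |913 - 763| = 150
        (Sum increased by 150)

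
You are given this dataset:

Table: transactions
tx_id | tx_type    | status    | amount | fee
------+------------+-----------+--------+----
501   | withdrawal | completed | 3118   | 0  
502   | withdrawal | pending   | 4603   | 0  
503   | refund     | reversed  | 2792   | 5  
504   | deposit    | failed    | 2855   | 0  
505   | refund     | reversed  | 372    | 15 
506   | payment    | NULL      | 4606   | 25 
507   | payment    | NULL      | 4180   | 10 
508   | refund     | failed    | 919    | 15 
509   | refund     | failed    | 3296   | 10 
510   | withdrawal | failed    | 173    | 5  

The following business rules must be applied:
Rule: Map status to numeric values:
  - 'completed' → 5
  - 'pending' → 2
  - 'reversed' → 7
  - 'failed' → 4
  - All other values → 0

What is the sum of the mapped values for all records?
37

Step 1: Apply mapping to each record
Step 2: Count by status:
  'completed': 1 records × 5 = 5
  'pending': 1 records × 2 = 2
  'reversed': 2 records × 7 = 14
  'failed': 4 records × 4 = 16
Step 3: Sum all mapped values = 37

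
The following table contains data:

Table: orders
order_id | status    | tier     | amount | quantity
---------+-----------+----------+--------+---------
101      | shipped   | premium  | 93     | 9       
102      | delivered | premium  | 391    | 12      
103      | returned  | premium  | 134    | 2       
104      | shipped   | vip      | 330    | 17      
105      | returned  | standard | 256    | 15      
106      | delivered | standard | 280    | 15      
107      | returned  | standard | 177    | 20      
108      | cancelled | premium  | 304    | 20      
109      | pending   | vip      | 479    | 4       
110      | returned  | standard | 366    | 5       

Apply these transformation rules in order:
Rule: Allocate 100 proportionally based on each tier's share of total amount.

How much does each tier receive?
premium: 32.81, standard: 38.4, vip: 28.79

Step 1: Calculate total amount = 2810
Step 2: Calculate each tier's proportion:
  premium: 922/2810 = 32.81% → 32.81
  standard: 1079/2810 = 38.40% → 38.4
  vip: 809/2810 = 28.79% → 28.79
Step 3: Verify: sum of allocations ≈ 100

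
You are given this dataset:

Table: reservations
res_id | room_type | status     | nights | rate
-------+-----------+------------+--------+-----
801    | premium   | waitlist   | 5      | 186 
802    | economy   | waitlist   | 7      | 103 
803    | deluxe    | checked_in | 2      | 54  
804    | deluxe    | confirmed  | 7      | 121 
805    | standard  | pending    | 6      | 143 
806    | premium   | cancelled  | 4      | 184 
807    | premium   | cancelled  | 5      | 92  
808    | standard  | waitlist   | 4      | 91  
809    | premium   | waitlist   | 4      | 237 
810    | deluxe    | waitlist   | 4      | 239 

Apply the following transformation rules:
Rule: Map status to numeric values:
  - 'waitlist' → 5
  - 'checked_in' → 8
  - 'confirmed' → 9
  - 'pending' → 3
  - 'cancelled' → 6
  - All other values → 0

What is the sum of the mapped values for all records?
57

Step 1: Apply mapping to each record
Step 2: Count by status:
  'waitlist': 5 records × 5 = 25
  'checked_in': 1 records × 8 = 8
  'confirmed': 1 records × 9 = 9
  'pending': 1 records × 3 = 3
  'cancelled': 2 records × 6 = 12
Step 3: Sum all mapped values = 57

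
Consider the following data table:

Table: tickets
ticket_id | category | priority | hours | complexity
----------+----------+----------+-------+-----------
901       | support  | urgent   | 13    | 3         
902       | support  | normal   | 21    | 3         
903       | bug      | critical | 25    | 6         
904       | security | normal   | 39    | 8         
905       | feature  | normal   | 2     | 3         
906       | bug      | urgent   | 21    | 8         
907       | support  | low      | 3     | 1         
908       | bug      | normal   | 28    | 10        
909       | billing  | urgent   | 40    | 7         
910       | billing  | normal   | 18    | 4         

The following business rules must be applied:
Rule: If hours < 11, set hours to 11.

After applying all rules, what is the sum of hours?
227

Step 1: 2 records have hours < 11
Step 2: These records originally summed to 5
Step 3: After setting to minimum: 2 × 11 = 22
Step 4: Unaffected records sum: 205
Step 5: Final sum = 22 + 205 = 227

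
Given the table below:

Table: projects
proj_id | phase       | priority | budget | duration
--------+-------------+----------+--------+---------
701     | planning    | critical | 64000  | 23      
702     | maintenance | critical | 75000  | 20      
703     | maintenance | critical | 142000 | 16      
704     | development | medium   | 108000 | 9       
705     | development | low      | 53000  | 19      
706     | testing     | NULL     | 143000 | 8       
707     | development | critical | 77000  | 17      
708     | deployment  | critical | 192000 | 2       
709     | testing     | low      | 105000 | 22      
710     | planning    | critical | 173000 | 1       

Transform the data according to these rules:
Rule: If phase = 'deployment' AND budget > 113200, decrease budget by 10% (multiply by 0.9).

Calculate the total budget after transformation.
1112800.0

Step 1: Find records where phase = 'deployment' AND budget > 113200
Step 2: 1 records match, summing to 192000
Step 3: After multiplier: 192000 × 0.9 = 172800.0
Step 4: Unaffected records sum: 940000
Step 5: Final sum = 172800.0 + 940000 = 1112800.0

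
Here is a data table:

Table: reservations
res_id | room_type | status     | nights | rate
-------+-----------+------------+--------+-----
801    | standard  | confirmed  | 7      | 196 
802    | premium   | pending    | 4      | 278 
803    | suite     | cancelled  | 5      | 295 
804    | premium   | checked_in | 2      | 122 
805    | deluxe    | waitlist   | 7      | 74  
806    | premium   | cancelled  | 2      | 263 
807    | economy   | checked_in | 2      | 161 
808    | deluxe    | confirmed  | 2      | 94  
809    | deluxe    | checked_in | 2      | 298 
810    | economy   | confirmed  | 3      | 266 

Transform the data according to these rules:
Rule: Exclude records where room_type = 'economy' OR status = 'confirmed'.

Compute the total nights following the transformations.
22

Step 1: Find records where room_type = 'economy' OR status = 'confirmed'
Step 2: 4 records match, summing to 14
Step 3: Original sum: 36
Step 4: Remaining sum = 36 - 14 = 22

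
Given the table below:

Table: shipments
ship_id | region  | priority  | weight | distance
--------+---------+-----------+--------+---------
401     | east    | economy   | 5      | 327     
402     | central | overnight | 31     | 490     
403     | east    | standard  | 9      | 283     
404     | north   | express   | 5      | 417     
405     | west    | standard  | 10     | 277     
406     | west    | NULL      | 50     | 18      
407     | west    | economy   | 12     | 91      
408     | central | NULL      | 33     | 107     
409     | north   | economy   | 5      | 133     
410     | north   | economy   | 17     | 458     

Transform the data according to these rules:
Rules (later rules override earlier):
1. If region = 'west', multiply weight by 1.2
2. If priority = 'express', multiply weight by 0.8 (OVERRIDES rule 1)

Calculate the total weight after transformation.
190.4

Step 1: Rule 2 takes priority for records with priority = 'express'
  - 1 records: 5 × 0.8 = 4.0
Step 2: Rule 1 applies to remaining records with region = 'west'
  - 3 records: 72 × 1.2 = 86.4
Step 3: Other records unchanged: 100
Step 4: Final sum = 4.0 + 86.4 + 100 = 190.4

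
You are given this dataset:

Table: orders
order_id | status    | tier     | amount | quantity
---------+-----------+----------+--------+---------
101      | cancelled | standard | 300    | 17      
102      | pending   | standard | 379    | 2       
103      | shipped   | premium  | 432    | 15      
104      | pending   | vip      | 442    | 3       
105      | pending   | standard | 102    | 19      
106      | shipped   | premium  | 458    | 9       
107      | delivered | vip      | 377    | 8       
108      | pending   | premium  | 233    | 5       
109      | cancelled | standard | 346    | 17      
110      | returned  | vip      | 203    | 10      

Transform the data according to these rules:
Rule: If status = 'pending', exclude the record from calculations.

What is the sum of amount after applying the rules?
2116

Step 1: Identify records where status = 'pending'
Step 2: The excluded records sum to 1156
Step 3: Original total amount = 3272
Step 4: Remaining total = 3272 - 1156 = 2116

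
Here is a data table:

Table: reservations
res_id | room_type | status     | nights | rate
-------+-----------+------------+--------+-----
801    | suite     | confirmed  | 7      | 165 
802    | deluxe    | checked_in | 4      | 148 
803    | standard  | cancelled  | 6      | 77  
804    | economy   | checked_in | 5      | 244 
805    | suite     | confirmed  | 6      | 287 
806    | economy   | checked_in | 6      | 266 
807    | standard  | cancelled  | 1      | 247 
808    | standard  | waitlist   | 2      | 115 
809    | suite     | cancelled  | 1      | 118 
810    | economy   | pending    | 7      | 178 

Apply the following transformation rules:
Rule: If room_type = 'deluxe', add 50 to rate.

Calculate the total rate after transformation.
1895

Step 1: Count records where room_type = 'deluxe': 1
Step 2: Total bonus added: 1 × 50 = 50
Step 3: Original sum of rate: 1845
Step 4: Final sum = 1845 + 50 = 1895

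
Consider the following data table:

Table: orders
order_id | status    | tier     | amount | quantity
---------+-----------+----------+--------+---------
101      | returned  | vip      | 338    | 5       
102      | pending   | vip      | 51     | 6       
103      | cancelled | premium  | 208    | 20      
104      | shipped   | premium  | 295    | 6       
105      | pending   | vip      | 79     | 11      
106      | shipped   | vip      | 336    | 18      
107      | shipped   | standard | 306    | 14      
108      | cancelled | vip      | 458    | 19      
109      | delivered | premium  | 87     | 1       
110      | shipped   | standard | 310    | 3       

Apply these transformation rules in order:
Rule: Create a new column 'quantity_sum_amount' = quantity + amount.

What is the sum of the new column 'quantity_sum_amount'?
2571

Step 1: For each record, compute quantity + amount
Example calculations:
  5 + 338 = 343
  6 + 51 = 57
  20 + 208 = 228
  ...
Step 2: Sum all derived values
Step 3: Total = 2571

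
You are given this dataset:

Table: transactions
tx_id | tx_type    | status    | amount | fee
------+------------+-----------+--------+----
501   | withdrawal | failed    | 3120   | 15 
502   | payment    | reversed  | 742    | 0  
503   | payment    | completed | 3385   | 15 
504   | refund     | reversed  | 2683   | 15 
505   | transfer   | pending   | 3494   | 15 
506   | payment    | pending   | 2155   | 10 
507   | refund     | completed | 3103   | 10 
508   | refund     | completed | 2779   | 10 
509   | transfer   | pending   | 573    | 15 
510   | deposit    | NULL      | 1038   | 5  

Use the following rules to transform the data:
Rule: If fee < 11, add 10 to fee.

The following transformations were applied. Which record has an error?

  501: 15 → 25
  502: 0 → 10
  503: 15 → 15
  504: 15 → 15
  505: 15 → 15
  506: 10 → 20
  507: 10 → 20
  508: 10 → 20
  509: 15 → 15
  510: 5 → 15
Record 501 has an error. The correct transformed value should be 15, not 25.

Step 1: Check each record against the rule
Step 2: Record 501 has fee = 15
Step 3: Since 15 >= 11, the bonus should not have been applied
Step 4: Correct value = 15, but claimed value = 25
Conclusion: Record 501 has the error.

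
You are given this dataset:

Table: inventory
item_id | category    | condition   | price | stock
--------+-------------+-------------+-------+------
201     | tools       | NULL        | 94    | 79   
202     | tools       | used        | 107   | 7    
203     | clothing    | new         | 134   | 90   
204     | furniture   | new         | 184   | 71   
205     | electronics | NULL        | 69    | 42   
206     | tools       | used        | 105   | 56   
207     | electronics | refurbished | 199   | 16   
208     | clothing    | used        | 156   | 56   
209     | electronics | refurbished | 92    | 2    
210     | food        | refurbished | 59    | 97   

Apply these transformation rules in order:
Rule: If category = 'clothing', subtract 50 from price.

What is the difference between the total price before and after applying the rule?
100

Step 1: Original sum of price = 1199
Step 2: 2 records have category = 'clothing'
Step 3: Each affected record changes by -50
Step 4: Total change = 2 × -50 = -100
Step 5: New sum = 1199 + -100 = 1099
Step 6: Difference = |1099 - 1199| = 100
        (Sum decreased by 100)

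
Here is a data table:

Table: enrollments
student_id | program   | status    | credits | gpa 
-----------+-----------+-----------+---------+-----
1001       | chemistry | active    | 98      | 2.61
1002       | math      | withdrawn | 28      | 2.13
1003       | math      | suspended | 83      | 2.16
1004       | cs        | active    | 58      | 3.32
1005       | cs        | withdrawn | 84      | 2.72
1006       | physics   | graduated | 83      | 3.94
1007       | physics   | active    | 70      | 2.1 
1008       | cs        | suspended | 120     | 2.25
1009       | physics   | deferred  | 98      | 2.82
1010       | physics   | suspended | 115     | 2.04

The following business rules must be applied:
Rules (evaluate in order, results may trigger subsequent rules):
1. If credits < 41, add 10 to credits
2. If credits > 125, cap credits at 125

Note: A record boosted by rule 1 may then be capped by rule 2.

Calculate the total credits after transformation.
847

Step 1: Apply rule 1 to records with credits < 41
  - 1 records get bonus of 10
  - Of these, 0 records then exceed 125 and get capped
Step 2: Apply rule 2 to records with credits > 125
  - 0 records (original) are capped
Step 3: Calculate final sum = 847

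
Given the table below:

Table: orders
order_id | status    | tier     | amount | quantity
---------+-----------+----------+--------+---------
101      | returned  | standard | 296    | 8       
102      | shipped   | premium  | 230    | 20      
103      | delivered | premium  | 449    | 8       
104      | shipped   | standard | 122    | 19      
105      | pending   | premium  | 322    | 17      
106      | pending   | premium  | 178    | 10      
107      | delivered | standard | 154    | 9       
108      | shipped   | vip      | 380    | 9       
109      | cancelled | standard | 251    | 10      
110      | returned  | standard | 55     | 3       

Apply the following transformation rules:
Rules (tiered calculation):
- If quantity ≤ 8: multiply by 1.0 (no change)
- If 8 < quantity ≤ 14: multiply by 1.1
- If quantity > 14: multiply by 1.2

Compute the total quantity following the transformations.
128.0

Step 1: Tier 1 (quantity ≤ 8): 3 records, sum = 19 × 1.0 = 19.0
Step 2: Tier 2 (8 < quantity ≤ 14): 4 records, sum = 38 × 1.1 = 41.8
Step 3: Tier 3 (quantity > 14): 3 records, sum = 56 × 1.2 = 67.2
Step 4: Final sum = 19.0 + 41.8 + 67.2 = 128.0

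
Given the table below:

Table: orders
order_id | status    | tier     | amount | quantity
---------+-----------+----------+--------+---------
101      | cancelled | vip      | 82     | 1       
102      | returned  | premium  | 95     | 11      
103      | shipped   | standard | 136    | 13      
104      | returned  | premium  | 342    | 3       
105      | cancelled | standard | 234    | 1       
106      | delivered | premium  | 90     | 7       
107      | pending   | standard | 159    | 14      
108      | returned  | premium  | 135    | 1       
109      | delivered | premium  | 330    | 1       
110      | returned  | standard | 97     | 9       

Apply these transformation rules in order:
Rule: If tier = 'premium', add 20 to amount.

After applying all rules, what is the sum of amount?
1800

Step 1: Count records where tier = 'premium': 5
Step 2: Total bonus added: 5 × 20 = 100
Step 3: Original sum of amount: 1700
Step 4: Final sum = 1700 + 100 = 1800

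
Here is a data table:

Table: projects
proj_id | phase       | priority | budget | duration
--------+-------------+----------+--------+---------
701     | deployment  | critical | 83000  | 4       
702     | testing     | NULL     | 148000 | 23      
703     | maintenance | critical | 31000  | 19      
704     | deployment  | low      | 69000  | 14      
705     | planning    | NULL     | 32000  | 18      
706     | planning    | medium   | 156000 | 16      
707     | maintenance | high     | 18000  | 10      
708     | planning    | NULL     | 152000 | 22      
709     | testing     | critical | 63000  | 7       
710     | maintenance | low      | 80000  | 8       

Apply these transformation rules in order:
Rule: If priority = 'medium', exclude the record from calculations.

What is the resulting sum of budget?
676000

Step 1: Identify records where priority = 'medium'
Step 2: The excluded records sum to 156000
Step 3: Original total budget = 832000
Step 4: Remaining total = 832000 - 156000 = 676000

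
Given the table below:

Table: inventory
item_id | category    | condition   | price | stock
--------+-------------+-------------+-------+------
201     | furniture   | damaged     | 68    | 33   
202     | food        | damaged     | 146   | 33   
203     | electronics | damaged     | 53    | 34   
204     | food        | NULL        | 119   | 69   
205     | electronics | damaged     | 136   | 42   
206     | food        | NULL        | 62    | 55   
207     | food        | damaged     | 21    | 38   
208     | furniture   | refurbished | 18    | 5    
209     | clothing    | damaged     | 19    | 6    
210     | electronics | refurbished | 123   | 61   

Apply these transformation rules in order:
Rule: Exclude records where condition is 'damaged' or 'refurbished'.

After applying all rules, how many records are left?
2

Step 1: Count records to exclude
  - 6 (damaged) + 2 (refurbished) = 8 records
Step 2: Total records: 10
Step 3: Remaining = 10 - 8 = 2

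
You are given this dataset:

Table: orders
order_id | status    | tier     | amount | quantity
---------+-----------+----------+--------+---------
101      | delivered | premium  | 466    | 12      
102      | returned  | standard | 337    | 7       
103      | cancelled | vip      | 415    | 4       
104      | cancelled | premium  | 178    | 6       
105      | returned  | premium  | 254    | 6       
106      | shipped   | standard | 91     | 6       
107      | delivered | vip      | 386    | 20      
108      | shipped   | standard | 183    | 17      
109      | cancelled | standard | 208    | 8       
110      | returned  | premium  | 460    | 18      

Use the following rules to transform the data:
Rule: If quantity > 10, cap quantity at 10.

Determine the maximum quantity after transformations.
10

Step 1: Original maximum quantity = 20
Step 2: Apply cap at 10
Step 3: 4 records had quantity > 10 and were capped
Step 4: Maximum after transformation = 10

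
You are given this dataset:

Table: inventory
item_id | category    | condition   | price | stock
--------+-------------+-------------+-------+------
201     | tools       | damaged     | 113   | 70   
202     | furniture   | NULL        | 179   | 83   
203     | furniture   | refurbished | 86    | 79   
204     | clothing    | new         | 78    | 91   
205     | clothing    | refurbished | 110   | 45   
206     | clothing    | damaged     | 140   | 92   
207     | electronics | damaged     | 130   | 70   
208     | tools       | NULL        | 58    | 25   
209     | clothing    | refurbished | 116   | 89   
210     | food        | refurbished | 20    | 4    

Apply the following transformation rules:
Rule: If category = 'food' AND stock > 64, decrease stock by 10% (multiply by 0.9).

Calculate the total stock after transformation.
648

Step 1: Find records where category = 'food' AND stock > 64
Step 2: 0 records match, summing to 0
Step 3: After multiplier: 0 × 0.9 = 0.0
Step 4: Unaffected records sum: 648
Step 5: Final sum = 0.0 + 648 = 648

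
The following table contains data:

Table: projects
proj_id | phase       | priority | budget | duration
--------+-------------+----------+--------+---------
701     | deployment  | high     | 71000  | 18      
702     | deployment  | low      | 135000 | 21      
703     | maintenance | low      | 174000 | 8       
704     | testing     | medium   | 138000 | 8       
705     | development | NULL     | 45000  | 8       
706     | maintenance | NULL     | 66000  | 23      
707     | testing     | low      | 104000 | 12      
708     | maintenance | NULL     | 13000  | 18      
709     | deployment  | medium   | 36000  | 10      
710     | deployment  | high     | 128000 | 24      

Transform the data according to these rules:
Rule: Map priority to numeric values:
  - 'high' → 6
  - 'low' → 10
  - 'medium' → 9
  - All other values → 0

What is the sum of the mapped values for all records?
60

Step 1: Apply mapping to each record
Step 2: Count by status:
  'high': 2 records × 6 = 12
  'low': 3 records × 10 = 30
  'medium': 2 records × 9 = 18
Step 3: Sum all mapped values = 60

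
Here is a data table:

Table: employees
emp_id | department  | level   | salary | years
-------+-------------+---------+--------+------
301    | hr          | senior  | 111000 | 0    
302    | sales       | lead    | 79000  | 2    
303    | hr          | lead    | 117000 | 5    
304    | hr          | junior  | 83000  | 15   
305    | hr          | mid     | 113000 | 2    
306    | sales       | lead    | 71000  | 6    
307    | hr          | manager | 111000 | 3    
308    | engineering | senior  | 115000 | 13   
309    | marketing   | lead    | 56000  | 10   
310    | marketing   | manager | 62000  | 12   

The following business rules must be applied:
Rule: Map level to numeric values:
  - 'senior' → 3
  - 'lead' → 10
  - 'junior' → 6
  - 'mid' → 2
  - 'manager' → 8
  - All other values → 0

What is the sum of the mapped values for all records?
70

Step 1: Apply mapping to each record
Step 2: Count by status:
  'senior': 2 records × 3 = 6
  'lead': 4 records × 10 = 40
  'junior': 1 records × 6 = 6
  'mid': 1 records × 2 = 2
  'manager': 2 records × 8 = 16
Step 3: Sum all mapped values = 70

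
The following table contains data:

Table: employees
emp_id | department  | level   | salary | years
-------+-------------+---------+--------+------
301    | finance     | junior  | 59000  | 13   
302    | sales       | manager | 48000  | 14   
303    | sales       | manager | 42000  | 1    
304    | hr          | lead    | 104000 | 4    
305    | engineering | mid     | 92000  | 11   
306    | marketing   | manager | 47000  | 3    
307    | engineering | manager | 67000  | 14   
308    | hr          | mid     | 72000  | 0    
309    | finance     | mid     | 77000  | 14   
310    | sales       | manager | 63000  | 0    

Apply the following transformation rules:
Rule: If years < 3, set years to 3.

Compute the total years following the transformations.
82

Step 1: 3 records have years < 3
Step 2: These records originally summed to 1
Step 3: After setting to minimum: 3 × 3 = 9
Step 4: Unaffected records sum: 73
Step 5: Final sum = 9 + 73 = 82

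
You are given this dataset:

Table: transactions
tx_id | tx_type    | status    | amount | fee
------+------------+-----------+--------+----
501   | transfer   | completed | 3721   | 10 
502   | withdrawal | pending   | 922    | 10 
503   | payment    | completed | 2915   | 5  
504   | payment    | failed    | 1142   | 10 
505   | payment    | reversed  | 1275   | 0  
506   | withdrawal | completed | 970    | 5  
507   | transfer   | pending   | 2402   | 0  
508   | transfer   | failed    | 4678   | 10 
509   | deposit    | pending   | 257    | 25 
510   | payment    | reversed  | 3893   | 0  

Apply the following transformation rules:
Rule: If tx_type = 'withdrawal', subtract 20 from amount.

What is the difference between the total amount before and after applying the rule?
40

Step 1: Original sum of amount = 22175
Step 2: 2 records have tx_type = 'withdrawal'
Step 3: Each affected record changes by -20
Step 4: Total change = 2 × -20 = -40
Step 5: New sum = 22175 + -40 = 22135
Step 6: Difference = |22135 - 22175| = 40
        (Sum decreased by 40)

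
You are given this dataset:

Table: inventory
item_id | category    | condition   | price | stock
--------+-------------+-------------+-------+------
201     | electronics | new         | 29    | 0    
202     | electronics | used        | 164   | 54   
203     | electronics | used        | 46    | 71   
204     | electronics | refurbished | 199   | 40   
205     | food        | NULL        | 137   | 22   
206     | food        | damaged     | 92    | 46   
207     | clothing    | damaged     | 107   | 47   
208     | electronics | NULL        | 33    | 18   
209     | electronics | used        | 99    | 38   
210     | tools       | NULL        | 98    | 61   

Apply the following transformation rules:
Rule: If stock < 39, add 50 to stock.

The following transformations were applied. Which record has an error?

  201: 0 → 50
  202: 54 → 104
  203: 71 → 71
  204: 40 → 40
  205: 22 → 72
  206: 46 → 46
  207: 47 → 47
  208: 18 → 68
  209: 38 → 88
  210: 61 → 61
Record 202 has an error. The correct transformed value should be 54, not 104.

Step 1: Check each record against the rule
Step 2: Record 202 has stock = 54
Step 3: Since 54 >= 39, the bonus should not have been applied
Step 4: Correct value = 54, but claimed value = 104
Conclusion: Record 202 has the error.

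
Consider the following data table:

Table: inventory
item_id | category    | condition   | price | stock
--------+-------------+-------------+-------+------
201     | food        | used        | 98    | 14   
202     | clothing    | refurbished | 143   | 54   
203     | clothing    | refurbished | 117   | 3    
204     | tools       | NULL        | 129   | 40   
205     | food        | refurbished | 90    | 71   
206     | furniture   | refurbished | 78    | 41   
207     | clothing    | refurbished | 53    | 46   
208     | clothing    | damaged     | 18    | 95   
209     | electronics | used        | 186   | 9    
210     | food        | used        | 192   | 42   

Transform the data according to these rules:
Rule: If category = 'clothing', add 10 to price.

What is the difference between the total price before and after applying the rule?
40

Step 1: Original sum of price = 1104
Step 2: 4 records have category = 'clothing'
Step 3: Each affected record changes by 10
Step 4: Total change = 4 × 10 = 40
Step 5: New sum = 1104 + 40 = 1144
Step 6: Difference = |1144 - 1104| = 40
        (Sum increased by 40)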